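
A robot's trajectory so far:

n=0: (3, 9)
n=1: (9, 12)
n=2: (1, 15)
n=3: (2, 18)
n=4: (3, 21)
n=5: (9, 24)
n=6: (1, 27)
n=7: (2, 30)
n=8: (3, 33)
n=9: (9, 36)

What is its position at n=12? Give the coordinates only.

(3, 45)

The first coordinate repeats the cycle [3, 9, 1, 2] with period 4; step 12 mod 4 = 0, giving 3.
The second coordinate changes by +3 each step, so at step 12 it is 9 + 12·(3) = 45.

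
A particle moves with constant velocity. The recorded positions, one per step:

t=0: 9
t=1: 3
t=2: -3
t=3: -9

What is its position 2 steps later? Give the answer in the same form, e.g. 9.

The position changes by -6 every step.
step 4: -9 − 6 → -15
step 5: -15 − 6 → -21

-21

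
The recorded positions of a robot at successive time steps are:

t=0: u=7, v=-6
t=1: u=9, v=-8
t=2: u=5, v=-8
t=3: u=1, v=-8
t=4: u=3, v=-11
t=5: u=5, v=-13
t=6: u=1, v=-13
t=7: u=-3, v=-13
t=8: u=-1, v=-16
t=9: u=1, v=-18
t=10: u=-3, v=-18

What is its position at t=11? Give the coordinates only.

u=-7, v=-18

Step-to-step displacements: (+2, -2), (-4, +0), (-4, +0), (+2, -3), (+2, -2), (-4, +0), (-4, +0), (+2, -3), (+2, -2), (-4, +0) — a repeating cycle of length 4.
step 11: apply (-4, +0) → u=-7, v=-18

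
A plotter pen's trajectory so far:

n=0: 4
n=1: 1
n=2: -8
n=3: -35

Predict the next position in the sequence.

Step-to-step displacements: -3, -9, -27; each is 3× the previous.
step 4: -35 − 81 → -116

-116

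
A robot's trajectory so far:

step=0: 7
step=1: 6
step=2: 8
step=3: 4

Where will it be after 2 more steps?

-4

The jumps are -1, +2, -4 — a geometric progression with ratio -2.
step 4: 4 + 8 → 12
step 5: 12 − 16 → -4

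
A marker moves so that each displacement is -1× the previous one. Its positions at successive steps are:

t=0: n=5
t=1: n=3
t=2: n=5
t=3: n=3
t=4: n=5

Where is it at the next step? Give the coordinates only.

Consecutive displacements -2, +2, -2, +2 scale by a factor of -1 each step.
step 5: 5 − 2 → n=3

n=3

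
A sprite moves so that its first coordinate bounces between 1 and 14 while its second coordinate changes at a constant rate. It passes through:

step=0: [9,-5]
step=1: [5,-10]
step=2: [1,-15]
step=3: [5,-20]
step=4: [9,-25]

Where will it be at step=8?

The first coordinate travels 4 per step and bounces off the walls at 1 and 14.
  step 5: 9 → 13
  step 6: 13 → 11
  step 7: 11 → 7
  step 8: 7 → 3
The second coordinate changes by -5 each step: at step 8 it is -45.

[3,-45]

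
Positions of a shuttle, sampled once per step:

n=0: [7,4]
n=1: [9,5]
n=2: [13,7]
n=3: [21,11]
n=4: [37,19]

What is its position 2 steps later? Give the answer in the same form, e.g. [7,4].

[133,67]

Step-to-step displacements: [+2,+1], [+4,+2], [+8,+4], [+16,+8]; each is 2× the previous.
step 5: [37,19] + [+32,+16] → [69,35]
step 6: [69,35] + [+64,+32] → [133,67]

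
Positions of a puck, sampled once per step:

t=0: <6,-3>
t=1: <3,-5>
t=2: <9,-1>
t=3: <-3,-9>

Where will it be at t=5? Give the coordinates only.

The jumps are <-3,-2>, <+6,+4>, <-12,-8> — a geometric progression with ratio -2.
step 4: <-3,-9> + <+24,+16> → <21,7>
step 5: <21,7> + <-48,-32> → <-27,-25>

<-27,-25>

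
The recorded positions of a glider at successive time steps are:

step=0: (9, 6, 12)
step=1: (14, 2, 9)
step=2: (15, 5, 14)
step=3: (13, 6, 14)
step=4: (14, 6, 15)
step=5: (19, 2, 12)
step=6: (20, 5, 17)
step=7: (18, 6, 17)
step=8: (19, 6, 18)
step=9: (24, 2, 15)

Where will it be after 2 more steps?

Step-to-step displacements: (+5, -4, -3), (+1, +3, +5), (-2, +1, +0), (+1, +0, +1), (+5, -4, -3), (+1, +3, +5), (-2, +1, +0), (+1, +0, +1), (+5, -4, -3) — a repeating cycle of length 4.
step 10: apply (+1, +3, +5) → (25, 5, 20)
step 11: apply (-2, +1, +0) → (23, 6, 20)

(23, 6, 20)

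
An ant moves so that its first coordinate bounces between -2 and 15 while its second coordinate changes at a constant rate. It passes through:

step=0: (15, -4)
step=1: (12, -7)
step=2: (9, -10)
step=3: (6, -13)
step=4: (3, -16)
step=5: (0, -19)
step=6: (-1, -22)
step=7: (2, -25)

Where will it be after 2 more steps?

(8, -31)

The first coordinate travels 3 per step and bounces off the walls at -2 and 15.
  step 8: 2 → 5
  step 9: 5 → 8
The second coordinate changes by -3 each step: at step 9 it is -31.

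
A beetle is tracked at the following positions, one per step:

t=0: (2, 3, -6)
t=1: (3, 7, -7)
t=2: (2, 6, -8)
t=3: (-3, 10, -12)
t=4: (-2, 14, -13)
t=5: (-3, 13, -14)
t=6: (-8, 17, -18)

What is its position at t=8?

(-8, 20, -20)

Step-to-step displacements: (+1, +4, -1), (-1, -1, -1), (-5, +4, -4), (+1, +4, -1), (-1, -1, -1), (-5, +4, -4) — a repeating cycle of length 3.
step 7: apply (+1, +4, -1) → (-7, 21, -19)
step 8: apply (-1, -1, -1) → (-8, 20, -20)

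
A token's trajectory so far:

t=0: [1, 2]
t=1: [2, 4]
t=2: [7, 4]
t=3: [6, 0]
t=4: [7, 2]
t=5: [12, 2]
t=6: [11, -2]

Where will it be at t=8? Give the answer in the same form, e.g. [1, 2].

[17, 0]

Differencing gives [+1, +2], [+5, +0], [-1, -4], [+1, +2], [+5, +0], [-1, -4]. This is the pattern [+1, +2], [+5, +0], [-1, -4] repeated.
step 7: apply [+1, +2] → [12, 0]
step 8: apply [+5, +0] → [17, 0]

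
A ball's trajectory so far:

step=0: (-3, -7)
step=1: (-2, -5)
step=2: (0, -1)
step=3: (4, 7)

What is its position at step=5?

Consecutive displacements (+1, +2), (+2, +4), (+4, +8) scale by a factor of 2 each step.
step 4: (4, 7) + (+8, +16) → (12, 23)
step 5: (12, 23) + (+16, +32) → (28, 55)

(28, 55)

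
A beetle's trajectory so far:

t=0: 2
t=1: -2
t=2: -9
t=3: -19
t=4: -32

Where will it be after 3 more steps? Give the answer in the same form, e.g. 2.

First differences are -4, -7, -10, -13; their common second difference is -3 (constant acceleration).
step 5: -32 − 16 → -48
step 6: -48 − 19 → -67
step 7: -67 − 22 → -89

-89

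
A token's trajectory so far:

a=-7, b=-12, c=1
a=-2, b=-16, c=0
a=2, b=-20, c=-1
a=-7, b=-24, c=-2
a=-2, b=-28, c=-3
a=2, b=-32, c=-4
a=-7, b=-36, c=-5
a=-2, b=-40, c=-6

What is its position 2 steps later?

a=-7, b=-48, c=-8

A: cycles through -7, -2, 2 every 3 steps. Step 9 lands at position 0 of the cycle → -7.
B: linear, -4 per step → -48 at step 9.
C: linear, -1 per step → -8 at step 9.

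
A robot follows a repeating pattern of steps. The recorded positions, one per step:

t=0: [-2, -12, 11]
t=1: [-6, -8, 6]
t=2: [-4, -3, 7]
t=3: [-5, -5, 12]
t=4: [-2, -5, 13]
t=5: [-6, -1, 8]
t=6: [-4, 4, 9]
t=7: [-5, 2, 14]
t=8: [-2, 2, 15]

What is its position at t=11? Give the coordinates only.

Differencing gives [-4, +4, -5], [+2, +5, +1], [-1, -2, +5], [+3, +0, +1], [-4, +4, -5], [+2, +5, +1], [-1, -2, +5], [+3, +0, +1]. This is the pattern [-4, +4, -5], [+2, +5, +1], [-1, -2, +5], [+3, +0, +1] repeated.
step 9: apply [-4, +4, -5] → [-6, 6, 10]
step 10: apply [+2, +5, +1] → [-4, 11, 11]
step 11: apply [-1, -2, +5] → [-5, 9, 16]

[-5, 9, 16]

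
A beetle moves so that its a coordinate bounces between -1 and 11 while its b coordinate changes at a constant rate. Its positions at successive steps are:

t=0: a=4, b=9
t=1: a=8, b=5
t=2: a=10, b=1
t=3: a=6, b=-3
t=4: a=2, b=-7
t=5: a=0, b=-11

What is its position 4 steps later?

a=6, b=-27

The a coordinate travels 4 per step and bounces off the walls at -1 and 11.
  step 6: 0 → 4
  step 7: 4 → 8
  step 8: 8 → 10
  step 9: 10 → 6
The b coordinate changes by -4 each step: at step 9 it is -27.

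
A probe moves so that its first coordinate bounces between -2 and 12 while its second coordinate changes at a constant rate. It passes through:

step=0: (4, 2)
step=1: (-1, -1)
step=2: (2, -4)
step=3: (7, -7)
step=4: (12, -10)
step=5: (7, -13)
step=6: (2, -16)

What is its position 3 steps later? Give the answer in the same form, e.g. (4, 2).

(9, -25)

The first coordinate reflects between -2 and 12, moving 5 per step.
  step 7: 2 → -1
  step 8: -1 → 4
  step 9: 4 → 9
The second coordinate changes by -3 each step: at step 9 it is -25.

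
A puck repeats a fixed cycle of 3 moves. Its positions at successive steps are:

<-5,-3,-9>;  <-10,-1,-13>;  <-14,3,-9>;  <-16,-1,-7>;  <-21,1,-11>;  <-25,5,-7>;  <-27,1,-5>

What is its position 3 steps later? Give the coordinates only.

<-38,3,-3>

Differencing gives <-5,+2,-4>, <-4,+4,+4>, <-2,-4,+2>, <-5,+2,-4>, <-4,+4,+4>, <-2,-4,+2>. This is the pattern <-5,+2,-4>, <-4,+4,+4>, <-2,-4,+2> repeated.
step 7: apply <-5,+2,-4> → <-32,3,-9>
step 8: apply <-4,+4,+4> → <-36,7,-5>
step 9: apply <-2,-4,+2> → <-38,3,-3>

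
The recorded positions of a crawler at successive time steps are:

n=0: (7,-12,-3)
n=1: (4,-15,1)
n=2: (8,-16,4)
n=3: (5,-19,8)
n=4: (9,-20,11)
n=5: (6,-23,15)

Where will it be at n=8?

Step-to-step displacements: (-3,-3,+4), (+4,-1,+3), (-3,-3,+4), (+4,-1,+3), (-3,-3,+4) — a repeating cycle of length 2.
step 6: apply (+4,-1,+3) → (10,-24,18)
step 7: apply (-3,-3,+4) → (7,-27,22)
step 8: apply (+4,-1,+3) → (11,-28,25)

(11,-28,25)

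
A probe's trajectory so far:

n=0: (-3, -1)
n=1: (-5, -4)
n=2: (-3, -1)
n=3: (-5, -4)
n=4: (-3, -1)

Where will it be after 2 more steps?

(-3, -1)

The jumps are (-2, -3), (+2, +3), (-2, -3), (+2, +3) — a geometric progression with ratio -1.
step 5: (-3, -1) + (-2, -3) → (-5, -4)
step 6: (-5, -4) + (+2, +3) → (-3, -1)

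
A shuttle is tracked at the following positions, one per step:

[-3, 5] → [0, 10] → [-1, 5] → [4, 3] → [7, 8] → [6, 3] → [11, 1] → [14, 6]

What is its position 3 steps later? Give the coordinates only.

[21, 4]

The moves between consecutive positions are [+3, +5], [-1, -5], [+5, -2], [+3, +5], [-1, -5], [+5, -2], [+3, +5]; they repeat the 3-cycle [[+3, +5], [-1, -5], [+5, -2]].
step 8: apply [-1, -5] → [13, 1]
step 9: apply [+5, -2] → [18, -1]
step 10: apply [+3, +5] → [21, 4]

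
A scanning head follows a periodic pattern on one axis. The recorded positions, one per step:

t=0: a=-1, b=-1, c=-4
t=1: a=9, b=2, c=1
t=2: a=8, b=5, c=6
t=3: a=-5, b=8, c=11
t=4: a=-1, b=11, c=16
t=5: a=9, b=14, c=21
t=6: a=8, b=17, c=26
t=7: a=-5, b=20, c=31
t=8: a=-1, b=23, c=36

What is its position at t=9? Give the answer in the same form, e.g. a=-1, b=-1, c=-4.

a=9, b=26, c=41

The a coordinate repeats the cycle [-1, 9, 8, -5] with period 4; step 9 mod 4 = 1, giving 9.
The b coordinate changes by +3 each step, so at step 9 it is -1 + 9·(3) = 26.
The c coordinate changes by +5 each step, so at step 9 it is -4 + 9·(5) = 41.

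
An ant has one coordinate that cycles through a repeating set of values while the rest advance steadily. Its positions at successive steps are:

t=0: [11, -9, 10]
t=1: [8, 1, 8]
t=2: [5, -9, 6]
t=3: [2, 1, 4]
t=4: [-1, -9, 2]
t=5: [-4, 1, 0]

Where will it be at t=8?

First: linear, -3 per step → -13 at step 8.
Second: cycles through -9, 1 every 2 steps. Step 8 lands at position 0 of the cycle → -9.
Third: linear, -2 per step → -6 at step 8.

[-13, -9, -6]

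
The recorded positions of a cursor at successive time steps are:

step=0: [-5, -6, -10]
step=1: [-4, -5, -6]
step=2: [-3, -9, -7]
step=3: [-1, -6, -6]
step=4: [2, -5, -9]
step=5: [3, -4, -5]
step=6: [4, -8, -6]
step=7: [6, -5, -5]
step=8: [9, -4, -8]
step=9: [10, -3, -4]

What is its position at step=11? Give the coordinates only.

[13, -4, -4]

Step-to-step displacements: [+1, +1, +4], [+1, -4, -1], [+2, +3, +1], [+3, +1, -3], [+1, +1, +4], [+1, -4, -1], [+2, +3, +1], [+3, +1, -3], [+1, +1, +4] — a repeating cycle of length 4.
step 10: apply [+1, -4, -1] → [11, -7, -5]
step 11: apply [+2, +3, +1] → [13, -4, -4]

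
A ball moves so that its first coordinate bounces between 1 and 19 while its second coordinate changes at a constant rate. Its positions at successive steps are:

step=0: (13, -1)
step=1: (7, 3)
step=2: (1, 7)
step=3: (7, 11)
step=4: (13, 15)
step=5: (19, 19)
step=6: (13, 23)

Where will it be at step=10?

(13, 39)

The first coordinate travels 6 per step and bounces off the walls at 1 and 19.
  step 7: 13 → 7
  step 8: 7 → 1
  step 9: 1 → 7
  step 10: 7 → 13
The second coordinate changes by +4 each step: at step 10 it is 39.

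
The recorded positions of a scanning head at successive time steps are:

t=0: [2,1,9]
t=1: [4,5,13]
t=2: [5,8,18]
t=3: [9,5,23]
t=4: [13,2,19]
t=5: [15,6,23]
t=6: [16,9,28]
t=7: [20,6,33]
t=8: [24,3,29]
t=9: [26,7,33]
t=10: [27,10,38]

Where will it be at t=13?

Step-to-step displacements: [+2,+4,+4], [+1,+3,+5], [+4,-3,+5], [+4,-3,-4], [+2,+4,+4], [+1,+3,+5], [+4,-3,+5], [+4,-3,-4], [+2,+4,+4], [+1,+3,+5] — a repeating cycle of length 4.
step 11: apply [+4,-3,+5] → [31,7,43]
step 12: apply [+4,-3,-4] → [35,4,39]
step 13: apply [+2,+4,+4] → [37,8,43]

[37,8,43]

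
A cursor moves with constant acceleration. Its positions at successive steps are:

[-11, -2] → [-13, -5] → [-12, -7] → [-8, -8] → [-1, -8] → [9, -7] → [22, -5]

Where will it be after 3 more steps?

Taking differences between consecutive positions: [-2, -3], [+1, -2], [+4, -1], [+7, +0], [+10, +1], [+13, +2]. These grow by [+3, +1] each step.
step 7: [22, -5] + [+16, +3] → [38, -2]
step 8: [38, -2] + [+19, +4] → [57, 2]
step 9: [57, 2] + [+22, +5] → [79, 7]

[79, 7]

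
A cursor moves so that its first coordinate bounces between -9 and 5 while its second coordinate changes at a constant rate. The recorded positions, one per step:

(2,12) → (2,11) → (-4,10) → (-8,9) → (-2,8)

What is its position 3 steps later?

The first coordinate reflects between -9 and 5, moving 6 per step.
  step 5: -2 → 4
  step 6: 4 → 0
  step 7: 0 → -6
The second coordinate changes by -1 each step: at step 7 it is 5.

(-6,5)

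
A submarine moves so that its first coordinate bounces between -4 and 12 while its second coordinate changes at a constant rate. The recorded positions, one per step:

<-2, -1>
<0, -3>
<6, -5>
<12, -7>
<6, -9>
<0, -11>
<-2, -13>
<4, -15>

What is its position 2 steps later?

<8, -19>

The first coordinate reflects between -4 and 12, moving 6 per step.
  step 8: 4 → 10
  step 9: 10 → 8
The second coordinate changes by -2 each step: at step 9 it is -19.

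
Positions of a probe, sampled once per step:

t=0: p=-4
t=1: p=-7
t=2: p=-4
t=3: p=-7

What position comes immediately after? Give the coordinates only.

The jumps are -3, +3, -3 — a geometric progression with ratio -1.
step 4: -7 + 3 → p=-4

p=-4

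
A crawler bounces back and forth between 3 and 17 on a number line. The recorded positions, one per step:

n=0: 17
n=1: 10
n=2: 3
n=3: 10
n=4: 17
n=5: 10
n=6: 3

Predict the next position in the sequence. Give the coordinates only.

10

The value reflects between 3 and 17, moving 7 per step.
  step 7: 3 → 10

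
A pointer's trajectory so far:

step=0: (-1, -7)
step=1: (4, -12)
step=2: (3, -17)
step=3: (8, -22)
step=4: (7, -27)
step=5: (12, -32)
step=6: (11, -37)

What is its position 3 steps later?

(20, -52)

The moves between consecutive positions are (+5, -5), (-1, -5), (+5, -5), (-1, -5), (+5, -5), (-1, -5); they repeat the 2-cycle [(+5, -5), (-1, -5)].
step 7: apply (+5, -5) → (16, -42)
step 8: apply (-1, -5) → (15, -47)
step 9: apply (+5, -5) → (20, -52)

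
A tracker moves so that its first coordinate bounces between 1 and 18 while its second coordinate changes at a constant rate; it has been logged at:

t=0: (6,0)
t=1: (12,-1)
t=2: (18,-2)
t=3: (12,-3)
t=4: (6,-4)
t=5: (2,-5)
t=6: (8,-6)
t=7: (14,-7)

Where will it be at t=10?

The first coordinate travels 6 per step and bounces off the walls at 1 and 18.
  step 8: 14 → 16
  step 9: 16 → 10
  step 10: 10 → 4
The second coordinate changes by -1 each step: at step 10 it is -10.

(4,-10)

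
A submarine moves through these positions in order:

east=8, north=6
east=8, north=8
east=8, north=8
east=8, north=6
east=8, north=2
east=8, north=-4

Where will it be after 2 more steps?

First differences are (+0, +2), (+0, +0), (+0, -2), (+0, -4), (+0, -6); their common second difference is (+0, -2) (constant acceleration).
step 6: east=8, north=-4 + (+0, -8) → east=8, north=-12
step 7: east=8, north=-12 + (+0, -10) → east=8, north=-22

east=8, north=-22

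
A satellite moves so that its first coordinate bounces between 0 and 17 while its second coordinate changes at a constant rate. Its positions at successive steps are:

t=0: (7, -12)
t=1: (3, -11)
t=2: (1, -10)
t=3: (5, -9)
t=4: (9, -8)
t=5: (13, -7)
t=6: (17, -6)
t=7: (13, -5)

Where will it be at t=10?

The first coordinate reflects between 0 and 17, moving 4 per step.
  step 8: 13 → 9
  step 9: 9 → 5
  step 10: 5 → 1
The second coordinate changes by +1 each step: at step 10 it is -2.

(1, -2)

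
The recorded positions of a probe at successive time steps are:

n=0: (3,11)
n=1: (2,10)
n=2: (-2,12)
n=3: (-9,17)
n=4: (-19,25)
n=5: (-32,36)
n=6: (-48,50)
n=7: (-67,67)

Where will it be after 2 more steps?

Taking differences between consecutive positions: (-1,-1), (-4,+2), (-7,+5), (-10,+8), (-13,+11), (-16,+14), (-19,+17). These grow by (-3,+3) each step.
step 8: (-67,67) + (-22,+20) → (-89,87)
step 9: (-89,87) + (-25,+23) → (-114,110)

(-114,110)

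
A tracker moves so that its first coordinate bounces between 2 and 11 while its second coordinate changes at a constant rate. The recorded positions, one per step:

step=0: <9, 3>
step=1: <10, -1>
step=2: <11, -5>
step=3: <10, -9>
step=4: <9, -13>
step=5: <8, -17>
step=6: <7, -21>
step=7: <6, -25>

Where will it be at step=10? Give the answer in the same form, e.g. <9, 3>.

<3, -37>

The first coordinate reflects between 2 and 11, moving 1 per step.
  step 8: 6 → 5
  step 9: 5 → 4
  step 10: 4 → 3
The second coordinate changes by -4 each step: at step 10 it is -37.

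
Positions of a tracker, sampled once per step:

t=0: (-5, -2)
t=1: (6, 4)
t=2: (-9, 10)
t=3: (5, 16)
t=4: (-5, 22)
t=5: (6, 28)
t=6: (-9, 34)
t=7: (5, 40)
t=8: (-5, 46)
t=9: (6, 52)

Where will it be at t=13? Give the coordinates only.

First: cycles through -5, 6, -9, 5 every 4 steps. Step 13 lands at position 1 of the cycle → 6.
Second: linear, +6 per step → 76 at step 13.

(6, 76)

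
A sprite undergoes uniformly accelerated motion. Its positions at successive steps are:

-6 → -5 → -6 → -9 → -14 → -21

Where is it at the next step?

-30

Successive displacements: +1, -1, -3, -5, -7 — each changes by -2.
step 6: -21 − 9 → -30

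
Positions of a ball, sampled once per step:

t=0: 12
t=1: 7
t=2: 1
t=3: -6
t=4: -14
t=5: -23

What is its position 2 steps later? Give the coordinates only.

Taking differences between consecutive positions: -5, -6, -7, -8, -9. These grow by -1 each step.
step 6: -23 − 10 → -33
step 7: -33 − 11 → -44

-44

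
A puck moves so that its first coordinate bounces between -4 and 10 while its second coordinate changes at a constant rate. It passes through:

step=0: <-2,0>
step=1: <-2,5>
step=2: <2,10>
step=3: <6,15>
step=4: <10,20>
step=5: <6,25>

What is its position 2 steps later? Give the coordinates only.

<-2,35>

The first coordinate reflects between -4 and 10, moving 4 per step.
  step 6: 6 → 2
  step 7: 2 → -2
The second coordinate changes by +5 each step: at step 7 it is 35.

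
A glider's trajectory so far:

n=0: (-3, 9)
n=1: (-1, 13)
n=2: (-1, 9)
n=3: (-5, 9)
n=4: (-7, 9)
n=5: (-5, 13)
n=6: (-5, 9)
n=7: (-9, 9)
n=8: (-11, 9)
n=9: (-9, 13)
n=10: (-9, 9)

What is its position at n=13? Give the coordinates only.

(-13, 13)

Step-to-step displacements: (+2, +4), (+0, -4), (-4, +0), (-2, +0), (+2, +4), (+0, -4), (-4, +0), (-2, +0), (+2, +4), (+0, -4) — a repeating cycle of length 4.
step 11: apply (-4, +0) → (-13, 9)
step 12: apply (-2, +0) → (-15, 9)
step 13: apply (+2, +4) → (-13, 13)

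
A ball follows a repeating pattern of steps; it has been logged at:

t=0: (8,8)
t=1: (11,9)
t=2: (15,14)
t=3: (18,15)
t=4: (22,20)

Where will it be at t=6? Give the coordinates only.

(29,26)

Step-to-step displacements: (+3,+1), (+4,+5), (+3,+1), (+4,+5) — a repeating cycle of length 2.
step 5: apply (+3,+1) → (25,21)
step 6: apply (+4,+5) → (29,26)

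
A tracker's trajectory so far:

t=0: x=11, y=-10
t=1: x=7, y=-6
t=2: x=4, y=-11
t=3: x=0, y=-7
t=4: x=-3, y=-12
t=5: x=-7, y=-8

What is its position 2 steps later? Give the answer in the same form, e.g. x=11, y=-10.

x=-14, y=-9

Step-to-step displacements: (-4, +4), (-3, -5), (-4, +4), (-3, -5), (-4, +4) — a repeating cycle of length 2.
step 6: apply (-3, -5) → x=-10, y=-13
step 7: apply (-4, +4) → x=-14, y=-9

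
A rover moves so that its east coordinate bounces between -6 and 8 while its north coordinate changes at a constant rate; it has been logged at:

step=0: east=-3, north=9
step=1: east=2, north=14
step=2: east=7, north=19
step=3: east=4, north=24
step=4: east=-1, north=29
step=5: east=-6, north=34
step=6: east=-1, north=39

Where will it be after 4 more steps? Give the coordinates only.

The east coordinate reflects between -6 and 8, moving 5 per step.
  step 7: -1 → 4
  step 8: 4 → 7
  step 9: 7 → 2
  step 10: 2 → -3
The north coordinate changes by +5 each step: at step 10 it is 59.

east=-3, north=59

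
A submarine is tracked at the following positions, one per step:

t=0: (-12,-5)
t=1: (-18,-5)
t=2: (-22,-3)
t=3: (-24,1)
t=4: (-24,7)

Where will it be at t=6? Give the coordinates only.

(-18,25)

Successive displacements: (-6,+0), (-4,+2), (-2,+4), (+0,+6) — each changes by (+2,+2).
step 5: (-24,7) + (+2,+8) → (-22,15)
step 6: (-22,15) + (+4,+10) → (-18,25)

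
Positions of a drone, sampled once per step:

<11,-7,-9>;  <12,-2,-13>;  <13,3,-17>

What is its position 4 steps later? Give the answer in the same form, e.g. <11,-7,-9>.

The position changes by <+1,+5,-4> every step.
step 3: <13,3,-17> + <+1,+5,-4> → <14,8,-21>
step 4: <14,8,-21> + <+1,+5,-4> → <15,13,-25>
step 5: <15,13,-25> + <+1,+5,-4> → <16,18,-29>
step 6: <16,18,-29> + <+1,+5,-4> → <17,23,-33>

<17,23,-33>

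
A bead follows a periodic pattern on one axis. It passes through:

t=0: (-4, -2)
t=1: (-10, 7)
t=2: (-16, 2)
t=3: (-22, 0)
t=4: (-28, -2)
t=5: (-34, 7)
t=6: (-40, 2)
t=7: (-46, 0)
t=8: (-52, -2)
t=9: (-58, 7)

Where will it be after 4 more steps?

First: linear, -6 per step → -82 at step 13.
Second: cycles through -2, 7, 2, 0 every 4 steps. Step 13 lands at position 1 of the cycle → 7.

(-82, 7)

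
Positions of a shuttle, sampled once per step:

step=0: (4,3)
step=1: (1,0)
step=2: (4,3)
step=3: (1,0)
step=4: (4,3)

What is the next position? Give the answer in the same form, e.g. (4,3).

Consecutive displacements (-3,-3), (+3,+3), (-3,-3), (+3,+3) scale by a factor of -1 each step.
step 5: (4,3) + (-3,-3) → (1,0)

(1,0)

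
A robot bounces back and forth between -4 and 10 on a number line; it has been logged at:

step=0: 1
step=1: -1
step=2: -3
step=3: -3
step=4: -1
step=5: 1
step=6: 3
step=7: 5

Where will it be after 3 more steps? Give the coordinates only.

The value reflects between -4 and 10, moving 2 per step.
  step 8: 5 → 7
  step 9: 7 → 9
  step 10: 9 → 9

9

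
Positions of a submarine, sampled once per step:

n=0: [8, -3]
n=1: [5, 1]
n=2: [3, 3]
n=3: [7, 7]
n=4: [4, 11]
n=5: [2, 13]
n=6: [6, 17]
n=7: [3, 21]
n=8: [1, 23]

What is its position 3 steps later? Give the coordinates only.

[0, 33]

Step-to-step displacements: [-3, +4], [-2, +2], [+4, +4], [-3, +4], [-2, +2], [+4, +4], [-3, +4], [-2, +2] — a repeating cycle of length 3.
step 9: apply [+4, +4] → [5, 27]
step 10: apply [-3, +4] → [2, 31]
step 11: apply [-2, +2] → [0, 33]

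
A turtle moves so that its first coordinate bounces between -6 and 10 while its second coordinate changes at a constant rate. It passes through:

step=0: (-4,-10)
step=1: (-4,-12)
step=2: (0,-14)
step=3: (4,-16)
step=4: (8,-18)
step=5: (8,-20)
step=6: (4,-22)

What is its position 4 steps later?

(0,-30)

The first coordinate reflects between -6 and 10, moving 4 per step.
  step 7: 4 → 0
  step 8: 0 → -4
  step 9: -4 → -4
  step 10: -4 → 0
The second coordinate changes by -2 each step: at step 10 it is -30.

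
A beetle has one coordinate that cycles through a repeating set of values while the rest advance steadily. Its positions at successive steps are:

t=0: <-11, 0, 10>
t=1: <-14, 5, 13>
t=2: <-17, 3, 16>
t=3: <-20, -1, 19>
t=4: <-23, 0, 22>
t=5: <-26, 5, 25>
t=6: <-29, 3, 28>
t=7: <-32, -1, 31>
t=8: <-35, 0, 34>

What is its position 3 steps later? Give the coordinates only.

<-44, -1, 43>

The first coordinate changes by -3 each step, so at step 11 it is -11 + 11·(-3) = -44.
The second coordinate repeats the cycle [0, 5, 3, -1] with period 4; step 11 mod 4 = 3, giving -1.
The third coordinate changes by +3 each step, so at step 11 it is 10 + 11·(3) = 43.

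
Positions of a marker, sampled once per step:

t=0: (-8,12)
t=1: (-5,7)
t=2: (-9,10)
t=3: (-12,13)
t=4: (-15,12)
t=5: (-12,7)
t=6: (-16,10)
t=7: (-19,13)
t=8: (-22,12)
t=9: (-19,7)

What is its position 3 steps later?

Differencing gives (+3,-5), (-4,+3), (-3,+3), (-3,-1), (+3,-5), (-4,+3), (-3,+3), (-3,-1), (+3,-5). This is the pattern (+3,-5), (-4,+3), (-3,+3), (-3,-1) repeated.
step 10: apply (-4,+3) → (-23,10)
step 11: apply (-3,+3) → (-26,13)
step 12: apply (-3,-1) → (-29,12)

(-29,12)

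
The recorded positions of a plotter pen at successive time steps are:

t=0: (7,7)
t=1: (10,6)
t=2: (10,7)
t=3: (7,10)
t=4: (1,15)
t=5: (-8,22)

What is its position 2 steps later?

Taking differences between consecutive positions: (+3,-1), (+0,+1), (-3,+3), (-6,+5), (-9,+7). These grow by (-3,+2) each step.
step 6: (-8,22) + (-12,+9) → (-20,31)
step 7: (-20,31) + (-15,+11) → (-35,42)

(-35,42)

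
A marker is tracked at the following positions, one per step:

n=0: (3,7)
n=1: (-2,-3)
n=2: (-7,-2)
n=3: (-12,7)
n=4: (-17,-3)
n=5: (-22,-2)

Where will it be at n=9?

First: linear, -5 per step → -42 at step 9.
Second: cycles through 7, -3, -2 every 3 steps. Step 9 lands at position 0 of the cycle → 7.

(-42,7)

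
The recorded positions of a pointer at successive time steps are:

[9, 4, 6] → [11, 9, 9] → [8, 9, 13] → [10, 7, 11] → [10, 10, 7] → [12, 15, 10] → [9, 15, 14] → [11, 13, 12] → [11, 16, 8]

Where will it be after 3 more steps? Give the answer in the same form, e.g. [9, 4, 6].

[12, 19, 13]

The moves between consecutive positions are [+2, +5, +3], [-3, +0, +4], [+2, -2, -2], [+0, +3, -4], [+2, +5, +3], [-3, +0, +4], [+2, -2, -2], [+0, +3, -4]; they repeat the 4-cycle [[+2, +5, +3], [-3, +0, +4], [+2, -2, -2], [+0, +3, -4]].
step 9: apply [+2, +5, +3] → [13, 21, 11]
step 10: apply [-3, +0, +4] → [10, 21, 15]
step 11: apply [+2, -2, -2] → [12, 19, 13]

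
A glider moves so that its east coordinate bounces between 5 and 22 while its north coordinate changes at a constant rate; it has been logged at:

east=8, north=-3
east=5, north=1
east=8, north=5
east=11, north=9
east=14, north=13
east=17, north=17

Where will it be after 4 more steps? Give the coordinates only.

The east coordinate reflects between 5 and 22, moving 3 per step.
  step 6: 17 → 20
  step 7: 20 → 21
  step 8: 21 → 18
  step 9: 18 → 15
The north coordinate changes by +4 each step: at step 9 it is 33.

east=15, north=33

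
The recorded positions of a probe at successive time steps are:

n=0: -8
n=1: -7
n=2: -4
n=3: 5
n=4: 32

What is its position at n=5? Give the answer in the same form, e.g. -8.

Consecutive displacements +1, +3, +9, +27 scale by a factor of 3 each step.
step 5: 32 + 81 → 113

113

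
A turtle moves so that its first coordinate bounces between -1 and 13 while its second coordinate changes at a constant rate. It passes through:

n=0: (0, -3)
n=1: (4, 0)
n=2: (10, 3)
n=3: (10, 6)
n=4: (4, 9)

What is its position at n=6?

The first coordinate reflects between -1 and 13, moving 6 per step.
  step 5: 4 → 0
  step 6: 0 → 6
The second coordinate changes by +3 each step: at step 6 it is 15.

(6, 15)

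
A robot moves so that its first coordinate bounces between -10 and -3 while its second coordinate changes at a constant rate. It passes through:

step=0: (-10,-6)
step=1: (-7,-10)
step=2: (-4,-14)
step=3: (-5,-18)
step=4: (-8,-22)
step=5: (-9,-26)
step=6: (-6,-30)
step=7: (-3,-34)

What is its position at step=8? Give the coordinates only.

(-6,-38)

The first coordinate reflects between -10 and -3, moving 3 per step.
  step 8: -3 → -6
The second coordinate changes by -4 each step: at step 8 it is -38.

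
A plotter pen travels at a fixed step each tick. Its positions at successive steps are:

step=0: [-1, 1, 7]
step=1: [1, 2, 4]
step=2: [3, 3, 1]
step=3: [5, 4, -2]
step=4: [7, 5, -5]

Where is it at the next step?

Constant displacement of [+2, +1, -3] per step.
step 5: [7, 5, -5] + [+2, +1, -3] → [9, 6, -8]

[9, 6, -8]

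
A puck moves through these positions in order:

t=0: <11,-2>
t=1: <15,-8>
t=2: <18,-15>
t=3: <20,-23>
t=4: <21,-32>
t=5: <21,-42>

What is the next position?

<20,-53>

Successive displacements: <+4,-6>, <+3,-7>, <+2,-8>, <+1,-9>, <+0,-10> — each changes by <-1,-1>.
step 6: <21,-42> + <-1,-11> → <20,-53>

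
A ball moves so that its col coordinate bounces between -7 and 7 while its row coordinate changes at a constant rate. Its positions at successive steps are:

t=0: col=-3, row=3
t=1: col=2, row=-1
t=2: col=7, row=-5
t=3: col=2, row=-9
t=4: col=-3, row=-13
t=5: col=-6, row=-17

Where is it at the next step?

col=-1, row=-21

The col coordinate reflects between -7 and 7, moving 5 per step.
  step 6: -6 → -1
The row coordinate changes by -4 each step: at step 6 it is -21.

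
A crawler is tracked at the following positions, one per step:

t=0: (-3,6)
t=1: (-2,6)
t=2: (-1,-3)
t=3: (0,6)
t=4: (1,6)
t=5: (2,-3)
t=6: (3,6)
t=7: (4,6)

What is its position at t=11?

(8,-3)

First: linear, +1 per step → 8 at step 11.
Second: cycles through 6, 6, -3 every 3 steps. Step 11 lands at position 2 of the cycle → -3.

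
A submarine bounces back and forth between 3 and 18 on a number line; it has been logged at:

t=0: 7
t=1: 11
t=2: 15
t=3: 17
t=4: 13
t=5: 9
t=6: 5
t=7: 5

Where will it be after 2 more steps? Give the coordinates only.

13

The value reflects between 3 and 18, moving 4 per step.
  step 8: 5 → 9
  step 9: 9 → 13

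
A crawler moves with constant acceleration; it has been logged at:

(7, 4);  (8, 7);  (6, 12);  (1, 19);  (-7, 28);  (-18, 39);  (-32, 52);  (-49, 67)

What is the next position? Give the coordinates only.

Successive displacements: (+1, +3), (-2, +5), (-5, +7), (-8, +9), (-11, +11), (-14, +13), (-17, +15) — each changes by (-3, +2).
step 8: (-49, 67) + (-20, +17) → (-69, 84)

(-69, 84)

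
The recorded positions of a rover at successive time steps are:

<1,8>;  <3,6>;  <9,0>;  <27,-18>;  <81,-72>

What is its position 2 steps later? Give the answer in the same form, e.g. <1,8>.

<729,-720>

The jumps are <+2,-2>, <+6,-6>, <+18,-18>, <+54,-54> — a geometric progression with ratio 3.
step 5: <81,-72> + <+162,-162> → <243,-234>
step 6: <243,-234> + <+486,-486> → <729,-720>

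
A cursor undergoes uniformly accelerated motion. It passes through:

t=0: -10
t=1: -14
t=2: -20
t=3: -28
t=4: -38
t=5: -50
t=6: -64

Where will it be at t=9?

Successive displacements: -4, -6, -8, -10, -12, -14 — each changes by -2.
step 7: -64 − 16 → -80
step 8: -80 − 18 → -98
step 9: -98 − 20 → -118

-118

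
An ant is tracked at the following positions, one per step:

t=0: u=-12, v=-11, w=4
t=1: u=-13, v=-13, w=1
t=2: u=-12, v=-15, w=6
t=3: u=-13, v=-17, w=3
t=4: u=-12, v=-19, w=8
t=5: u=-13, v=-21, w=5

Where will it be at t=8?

u=-12, v=-27, w=12

The moves between consecutive positions are (-1, -2, -3), (+1, -2, +5), (-1, -2, -3), (+1, -2, +5), (-1, -2, -3); they repeat the 2-cycle [(-1, -2, -3), (+1, -2, +5)].
step 6: apply (+1, -2, +5) → u=-12, v=-23, w=10
step 7: apply (-1, -2, -3) → u=-13, v=-25, w=7
step 8: apply (+1, -2, +5) → u=-12, v=-27, w=12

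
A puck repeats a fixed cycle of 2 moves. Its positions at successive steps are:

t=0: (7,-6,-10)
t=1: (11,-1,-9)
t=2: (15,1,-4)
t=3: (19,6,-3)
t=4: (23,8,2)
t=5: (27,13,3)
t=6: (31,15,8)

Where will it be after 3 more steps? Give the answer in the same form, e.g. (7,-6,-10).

(43,27,15)

Step-to-step displacements: (+4,+5,+1), (+4,+2,+5), (+4,+5,+1), (+4,+2,+5), (+4,+5,+1), (+4,+2,+5) — a repeating cycle of length 2.
step 7: apply (+4,+5,+1) → (35,20,9)
step 8: apply (+4,+2,+5) → (39,22,14)
step 9: apply (+4,+5,+1) → (43,27,15)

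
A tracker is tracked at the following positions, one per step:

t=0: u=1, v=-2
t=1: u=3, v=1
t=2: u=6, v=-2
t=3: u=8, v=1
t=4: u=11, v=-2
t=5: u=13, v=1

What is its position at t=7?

u=18, v=1

Differencing gives (+2,+3), (+3,-3), (+2,+3), (+3,-3), (+2,+3). This is the pattern (+2,+3), (+3,-3) repeated.
step 6: apply (+3,-3) → u=16, v=-2
step 7: apply (+2,+3) → u=18, v=1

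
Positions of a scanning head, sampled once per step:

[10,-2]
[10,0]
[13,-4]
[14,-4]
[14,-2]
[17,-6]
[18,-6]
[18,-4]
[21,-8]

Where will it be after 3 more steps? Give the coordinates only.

Step-to-step displacements: [+0,+2], [+3,-4], [+1,+0], [+0,+2], [+3,-4], [+1,+0], [+0,+2], [+3,-4] — a repeating cycle of length 3.
step 9: apply [+1,+0] → [22,-8]
step 10: apply [+0,+2] → [22,-6]
step 11: apply [+3,-4] → [25,-10]

[25,-10]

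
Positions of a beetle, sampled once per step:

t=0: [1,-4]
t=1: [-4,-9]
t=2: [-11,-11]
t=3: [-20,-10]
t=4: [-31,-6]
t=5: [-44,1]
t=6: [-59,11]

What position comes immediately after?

[-76,24]

First differences are [-5,-5], [-7,-2], [-9,+1], [-11,+4], [-13,+7], [-15,+10]; their common second difference is [-2,+3] (constant acceleration).
step 7: [-59,11] + [-17,+13] → [-76,24]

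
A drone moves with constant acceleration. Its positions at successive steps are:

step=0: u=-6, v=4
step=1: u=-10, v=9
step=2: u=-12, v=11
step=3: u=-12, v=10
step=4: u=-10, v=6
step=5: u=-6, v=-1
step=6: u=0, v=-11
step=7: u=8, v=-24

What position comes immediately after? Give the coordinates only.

u=18, v=-40

Taking differences between consecutive positions: (-4, +5), (-2, +2), (+0, -1), (+2, -4), (+4, -7), (+6, -10), (+8, -13). These grow by (+2, -3) each step.
step 8: u=8, v=-24 + (+10, -16) → u=18, v=-40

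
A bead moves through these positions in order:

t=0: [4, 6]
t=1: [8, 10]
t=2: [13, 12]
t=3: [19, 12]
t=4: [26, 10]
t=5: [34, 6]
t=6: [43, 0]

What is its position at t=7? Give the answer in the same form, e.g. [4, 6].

[53, -8]

Successive displacements: [+4, +4], [+5, +2], [+6, +0], [+7, -2], [+8, -4], [+9, -6] — each changes by [+1, -2].
step 7: [43, 0] + [+10, -8] → [53, -8]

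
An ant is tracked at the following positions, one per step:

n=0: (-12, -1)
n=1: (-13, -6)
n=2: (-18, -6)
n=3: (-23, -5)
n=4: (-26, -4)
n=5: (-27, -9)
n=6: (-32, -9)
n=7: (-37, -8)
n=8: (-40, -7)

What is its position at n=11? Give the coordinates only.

Step-to-step displacements: (-1, -5), (-5, +0), (-5, +1), (-3, +1), (-1, -5), (-5, +0), (-5, +1), (-3, +1) — a repeating cycle of length 4.
step 9: apply (-1, -5) → (-41, -12)
step 10: apply (-5, +0) → (-46, -12)
step 11: apply (-5, +1) → (-51, -11)

(-51, -11)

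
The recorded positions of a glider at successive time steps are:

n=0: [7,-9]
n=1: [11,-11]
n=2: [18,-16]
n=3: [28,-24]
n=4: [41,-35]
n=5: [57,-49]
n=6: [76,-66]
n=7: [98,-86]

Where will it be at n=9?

Taking differences between consecutive positions: [+4,-2], [+7,-5], [+10,-8], [+13,-11], [+16,-14], [+19,-17], [+22,-20]. These grow by [+3,-3] each step.
step 8: [98,-86] + [+25,-23] → [123,-109]
step 9: [123,-109] + [+28,-26] → [151,-135]

[151,-135]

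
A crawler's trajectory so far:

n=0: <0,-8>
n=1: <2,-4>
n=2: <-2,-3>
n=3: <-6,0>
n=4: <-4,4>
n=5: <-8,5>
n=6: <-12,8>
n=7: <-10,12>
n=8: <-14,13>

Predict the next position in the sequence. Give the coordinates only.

Step-to-step displacements: <+2,+4>, <-4,+1>, <-4,+3>, <+2,+4>, <-4,+1>, <-4,+3>, <+2,+4>, <-4,+1> — a repeating cycle of length 3.
step 9: apply <-4,+3> → <-18,16>

<-18,16>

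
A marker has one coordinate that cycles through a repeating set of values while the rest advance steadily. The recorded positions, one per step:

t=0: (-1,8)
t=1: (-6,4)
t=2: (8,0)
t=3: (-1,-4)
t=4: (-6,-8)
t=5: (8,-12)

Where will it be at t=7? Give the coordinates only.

(-6,-20)

First: cycles through -1, -6, 8 every 3 steps. Step 7 lands at position 1 of the cycle → -6.
Second: linear, -4 per step → -20 at step 7.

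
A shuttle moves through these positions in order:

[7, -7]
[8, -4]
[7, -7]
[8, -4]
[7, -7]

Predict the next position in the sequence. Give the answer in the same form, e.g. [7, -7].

[8, -4]

Step-to-step displacements: [+1, +3], [-1, -3], [+1, +3], [-1, -3]; each is -1× the previous.
step 5: [7, -7] + [+1, +3] → [8, -4]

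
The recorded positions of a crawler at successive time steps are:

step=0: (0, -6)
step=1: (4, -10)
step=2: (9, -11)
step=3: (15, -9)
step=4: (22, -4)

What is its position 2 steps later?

Taking differences between consecutive positions: (+4, -4), (+5, -1), (+6, +2), (+7, +5). These grow by (+1, +3) each step.
step 5: (22, -4) + (+8, +8) → (30, 4)
step 6: (30, 4) + (+9, +11) → (39, 15)

(39, 15)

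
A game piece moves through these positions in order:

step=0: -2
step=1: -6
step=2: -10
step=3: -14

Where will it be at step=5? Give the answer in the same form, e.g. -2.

The position changes by -4 every step.
step 4: -14 − 4 → -18
step 5: -18 − 4 → -22

-22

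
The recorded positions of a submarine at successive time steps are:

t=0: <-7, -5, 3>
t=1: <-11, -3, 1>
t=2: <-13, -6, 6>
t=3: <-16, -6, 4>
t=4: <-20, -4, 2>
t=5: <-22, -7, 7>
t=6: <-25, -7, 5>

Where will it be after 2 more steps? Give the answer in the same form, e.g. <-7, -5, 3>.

<-31, -8, 8>

The moves between consecutive positions are <-4, +2, -2>, <-2, -3, +5>, <-3, +0, -2>, <-4, +2, -2>, <-2, -3, +5>, <-3, +0, -2>; they repeat the 3-cycle [<-4, +2, -2>, <-2, -3, +5>, <-3, +0, -2>].
step 7: apply <-4, +2, -2> → <-29, -5, 3>
step 8: apply <-2, -3, +5> → <-31, -8, 8>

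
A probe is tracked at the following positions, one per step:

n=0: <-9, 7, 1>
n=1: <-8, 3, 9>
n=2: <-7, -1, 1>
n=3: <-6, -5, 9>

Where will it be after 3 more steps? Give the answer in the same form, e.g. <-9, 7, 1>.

<-3, -17, 1>

First: linear, +1 per step → -3 at step 6.
Second: linear, -4 per step → -17 at step 6.
Third: cycles through 1, 9 every 2 steps. Step 6 lands at position 0 of the cycle → 1.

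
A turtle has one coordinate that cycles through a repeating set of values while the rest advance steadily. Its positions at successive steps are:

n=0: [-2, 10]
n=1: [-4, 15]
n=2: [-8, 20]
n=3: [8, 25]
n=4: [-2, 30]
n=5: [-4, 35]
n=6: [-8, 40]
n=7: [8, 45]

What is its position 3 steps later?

[-8, 60]

The first coordinate repeats the cycle [-2, -4, -8, 8] with period 4; step 10 mod 4 = 2, giving -8.
The second coordinate changes by +5 each step, so at step 10 it is 10 + 10·(5) = 60.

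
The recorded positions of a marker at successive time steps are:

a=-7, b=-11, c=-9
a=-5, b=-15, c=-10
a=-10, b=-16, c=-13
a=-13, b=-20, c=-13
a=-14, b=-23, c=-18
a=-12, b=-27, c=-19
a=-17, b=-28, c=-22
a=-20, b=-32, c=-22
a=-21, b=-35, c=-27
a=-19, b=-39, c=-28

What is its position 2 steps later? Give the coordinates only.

Differencing gives (+2,-4,-1), (-5,-1,-3), (-3,-4,+0), (-1,-3,-5), (+2,-4,-1), (-5,-1,-3), (-3,-4,+0), (-1,-3,-5), (+2,-4,-1). This is the pattern (+2,-4,-1), (-5,-1,-3), (-3,-4,+0), (-1,-3,-5) repeated.
step 10: apply (-5,-1,-3) → a=-24, b=-40, c=-31
step 11: apply (-3,-4,+0) → a=-27, b=-44, c=-31

a=-27, b=-44, c=-31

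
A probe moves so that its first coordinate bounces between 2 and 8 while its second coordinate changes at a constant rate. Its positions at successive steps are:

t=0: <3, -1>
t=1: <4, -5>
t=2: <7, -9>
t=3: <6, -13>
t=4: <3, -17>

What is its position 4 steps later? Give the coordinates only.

<3, -33>

The first coordinate travels 3 per step and bounces off the walls at 2 and 8.
  step 5: 3 → 4
  step 6: 4 → 7
  step 7: 7 → 6
  step 8: 6 → 3
The second coordinate changes by -4 each step: at step 8 it is -33.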